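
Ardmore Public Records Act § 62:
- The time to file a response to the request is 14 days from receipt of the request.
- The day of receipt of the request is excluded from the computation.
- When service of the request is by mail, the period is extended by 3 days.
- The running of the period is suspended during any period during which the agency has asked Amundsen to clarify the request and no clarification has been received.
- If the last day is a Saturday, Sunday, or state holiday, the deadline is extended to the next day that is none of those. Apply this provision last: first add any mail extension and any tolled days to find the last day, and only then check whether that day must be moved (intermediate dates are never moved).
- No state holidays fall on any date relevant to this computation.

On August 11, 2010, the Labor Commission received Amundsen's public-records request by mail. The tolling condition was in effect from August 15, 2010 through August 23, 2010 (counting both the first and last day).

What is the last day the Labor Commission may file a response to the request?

14 days after August 11, 2010 is August 25, 2010.
Service was by mail, adding 3 days: August 25, 2010 + 3 days = August 28, 2010.
From August 15, 2010 through August 23, 2010 inclusive is 9 days; tolling adds 9 days: August 28, 2010 + 9 days = September 6, 2010.
September 6, 2010 is a Monday and not a state holiday, so no extension applies.

September 6, 2010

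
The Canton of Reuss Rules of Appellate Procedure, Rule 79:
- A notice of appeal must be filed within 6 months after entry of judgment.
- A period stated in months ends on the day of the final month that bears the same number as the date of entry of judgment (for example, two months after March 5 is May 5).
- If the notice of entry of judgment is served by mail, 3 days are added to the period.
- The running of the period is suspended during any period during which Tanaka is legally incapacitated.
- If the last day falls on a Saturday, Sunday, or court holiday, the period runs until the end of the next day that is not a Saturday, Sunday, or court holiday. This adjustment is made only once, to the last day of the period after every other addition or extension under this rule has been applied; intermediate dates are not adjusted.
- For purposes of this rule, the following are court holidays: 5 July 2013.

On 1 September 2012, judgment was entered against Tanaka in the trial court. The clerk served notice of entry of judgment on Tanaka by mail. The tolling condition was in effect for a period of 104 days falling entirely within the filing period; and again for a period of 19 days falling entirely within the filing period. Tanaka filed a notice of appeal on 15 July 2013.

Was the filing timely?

No

6 months after 1 September 2012 is March 1, 2013.
Service was by mail, adding 3 days: March 1, 2013 + 3 days = March 4, 2013.
Tolling adds 104 days: March 4, 2013 + 104 days = June 16, 2013.
Tolling adds 19 days: June 16, 2013 + 19 days = July 5, 2013.
July 5, 2013 is a listed holiday; July 6, 2013 is Saturday; July 7, 2013 is Sunday. The next qualifying day is July 8, 2013.
The deadline is July 8, 2013; the filing on July 15, 2013 is after that date.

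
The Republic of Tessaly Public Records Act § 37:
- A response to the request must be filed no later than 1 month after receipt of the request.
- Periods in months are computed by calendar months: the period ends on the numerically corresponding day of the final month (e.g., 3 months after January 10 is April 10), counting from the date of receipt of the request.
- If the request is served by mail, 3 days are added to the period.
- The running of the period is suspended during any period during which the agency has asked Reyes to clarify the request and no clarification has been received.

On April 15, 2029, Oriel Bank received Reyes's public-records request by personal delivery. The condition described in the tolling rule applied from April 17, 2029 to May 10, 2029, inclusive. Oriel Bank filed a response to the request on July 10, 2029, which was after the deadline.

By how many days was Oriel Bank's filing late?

1 month after April 15, 2029 is May 15, 2029.
Service was not by mail, so no mail extension applies.
From April 17, 2029 through May 10, 2029 inclusive is 24 days; tolling adds 24 days: May 15, 2029 + 24 days = June 8, 2029.
The deadline is June 8, 2029; from June 8, 2029 to July 10, 2029 is 32 days.

32 days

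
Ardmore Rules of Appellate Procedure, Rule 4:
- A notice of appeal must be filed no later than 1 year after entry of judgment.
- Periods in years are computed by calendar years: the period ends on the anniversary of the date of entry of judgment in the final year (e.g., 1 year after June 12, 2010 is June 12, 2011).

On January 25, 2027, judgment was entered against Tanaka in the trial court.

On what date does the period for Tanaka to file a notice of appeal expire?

January 25, 2028

1 year after January 25, 2027 is January 25, 2028.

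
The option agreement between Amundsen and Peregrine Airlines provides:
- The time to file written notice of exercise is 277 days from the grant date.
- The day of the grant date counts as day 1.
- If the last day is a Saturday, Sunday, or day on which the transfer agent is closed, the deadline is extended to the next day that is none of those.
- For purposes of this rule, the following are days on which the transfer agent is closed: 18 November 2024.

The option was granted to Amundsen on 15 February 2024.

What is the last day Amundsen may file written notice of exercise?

Counting 15 February 2024 as day 1, day 277 is November 17, 2024.
November 17, 2024 is Sunday; November 18, 2024 is a listed holiday. The next qualifying day is November 19, 2024.

November 19, 2024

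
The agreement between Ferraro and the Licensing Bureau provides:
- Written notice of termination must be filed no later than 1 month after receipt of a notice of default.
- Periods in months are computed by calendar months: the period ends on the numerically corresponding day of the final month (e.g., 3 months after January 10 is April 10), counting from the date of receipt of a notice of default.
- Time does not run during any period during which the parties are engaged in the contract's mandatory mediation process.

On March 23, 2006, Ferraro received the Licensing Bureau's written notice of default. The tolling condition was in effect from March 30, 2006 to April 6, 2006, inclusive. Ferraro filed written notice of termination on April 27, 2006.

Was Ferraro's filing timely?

Yes

1 month after March 23, 2006 is April 23, 2006.
From March 30, 2006 through April 6, 2006 inclusive is 8 days; tolling adds 8 days: April 23, 2006 + 8 days = May 1, 2006.
The deadline is May 1, 2006; the filing on April 27, 2006 is on or before that date.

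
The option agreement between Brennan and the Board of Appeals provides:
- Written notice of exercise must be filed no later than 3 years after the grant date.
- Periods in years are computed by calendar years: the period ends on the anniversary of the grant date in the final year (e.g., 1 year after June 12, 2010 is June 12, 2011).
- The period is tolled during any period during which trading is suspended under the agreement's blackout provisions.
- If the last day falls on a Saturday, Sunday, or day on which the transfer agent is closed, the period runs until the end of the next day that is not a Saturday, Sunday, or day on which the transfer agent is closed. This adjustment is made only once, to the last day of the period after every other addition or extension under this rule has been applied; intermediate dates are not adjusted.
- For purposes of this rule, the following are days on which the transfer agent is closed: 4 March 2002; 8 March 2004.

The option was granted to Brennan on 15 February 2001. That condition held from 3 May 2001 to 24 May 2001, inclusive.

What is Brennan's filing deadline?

March 9, 2004

3 years after 15 February 2001 is February 15, 2004.
From May 3, 2001 through May 24, 2001 inclusive is 22 days; tolling adds 22 days: February 15, 2004 + 22 days = March 8, 2004.
March 8, 2004 is a listed holiday. The next qualifying day is March 9, 2004.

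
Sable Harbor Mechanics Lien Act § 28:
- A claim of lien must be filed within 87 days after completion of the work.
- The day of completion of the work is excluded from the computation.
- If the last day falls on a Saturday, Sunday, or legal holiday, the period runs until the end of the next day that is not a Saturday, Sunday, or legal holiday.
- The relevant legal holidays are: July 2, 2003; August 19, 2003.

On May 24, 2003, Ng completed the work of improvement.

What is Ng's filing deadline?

87 days after May 24, 2003 is August 19, 2003.
August 19, 2003 is a listed holiday. The next qualifying day is August 20, 2003.

August 20, 2003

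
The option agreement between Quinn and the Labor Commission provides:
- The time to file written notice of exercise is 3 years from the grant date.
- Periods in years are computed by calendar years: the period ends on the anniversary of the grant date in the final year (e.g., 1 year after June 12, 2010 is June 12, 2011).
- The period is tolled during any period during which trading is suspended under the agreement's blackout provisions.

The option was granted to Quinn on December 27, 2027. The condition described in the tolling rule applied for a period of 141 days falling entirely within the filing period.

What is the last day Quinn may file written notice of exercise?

3 years after December 27, 2027 is December 27, 2030.
Tolling adds 141 days: December 27, 2030 + 141 days = May 17, 2031.

May 17, 2031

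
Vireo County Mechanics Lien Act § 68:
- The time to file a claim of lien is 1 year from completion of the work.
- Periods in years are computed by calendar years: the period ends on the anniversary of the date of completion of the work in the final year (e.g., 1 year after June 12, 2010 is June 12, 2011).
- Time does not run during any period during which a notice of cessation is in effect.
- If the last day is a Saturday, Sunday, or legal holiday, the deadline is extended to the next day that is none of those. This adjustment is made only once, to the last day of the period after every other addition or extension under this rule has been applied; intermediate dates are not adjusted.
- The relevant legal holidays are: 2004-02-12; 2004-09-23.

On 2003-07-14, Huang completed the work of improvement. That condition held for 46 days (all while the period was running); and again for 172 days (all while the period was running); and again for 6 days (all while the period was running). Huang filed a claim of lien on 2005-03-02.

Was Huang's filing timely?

1 year after 2003-07-14 is July 14, 2004.
Tolling adds 46 days: July 14, 2004 + 46 days = August 29, 2004.
Tolling adds 172 days: August 29, 2004 + 172 days = February 17, 2005.
Tolling adds 6 days: February 17, 2005 + 6 days = February 23, 2005.
February 23, 2005 is a Wednesday and not a legal holiday, so no extension applies.
The deadline is February 23, 2005; the filing on March 2, 2005 is after that date.

No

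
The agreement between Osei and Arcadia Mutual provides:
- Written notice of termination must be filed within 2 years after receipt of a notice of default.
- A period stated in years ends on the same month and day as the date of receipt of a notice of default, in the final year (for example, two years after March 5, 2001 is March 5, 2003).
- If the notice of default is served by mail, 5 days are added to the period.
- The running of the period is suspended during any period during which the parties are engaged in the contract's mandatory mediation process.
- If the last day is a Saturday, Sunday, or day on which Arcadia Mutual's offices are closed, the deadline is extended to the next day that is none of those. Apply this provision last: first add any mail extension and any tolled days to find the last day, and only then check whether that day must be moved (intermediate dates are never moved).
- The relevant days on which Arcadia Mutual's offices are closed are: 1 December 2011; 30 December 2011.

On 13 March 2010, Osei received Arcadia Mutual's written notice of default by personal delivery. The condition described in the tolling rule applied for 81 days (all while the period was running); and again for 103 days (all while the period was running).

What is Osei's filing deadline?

2 years after 13 March 2010 is March 13, 2012.
Service was not by mail, so no mail extension applies.
Tolling adds 81 days: March 13, 2012 + 81 days = June 2, 2012.
Tolling adds 103 days: June 2, 2012 + 103 days = September 13, 2012.
September 13, 2012 is a Thursday and not a day on which Arcadia Mutual's offices are closed, so no extension applies.

September 13, 2012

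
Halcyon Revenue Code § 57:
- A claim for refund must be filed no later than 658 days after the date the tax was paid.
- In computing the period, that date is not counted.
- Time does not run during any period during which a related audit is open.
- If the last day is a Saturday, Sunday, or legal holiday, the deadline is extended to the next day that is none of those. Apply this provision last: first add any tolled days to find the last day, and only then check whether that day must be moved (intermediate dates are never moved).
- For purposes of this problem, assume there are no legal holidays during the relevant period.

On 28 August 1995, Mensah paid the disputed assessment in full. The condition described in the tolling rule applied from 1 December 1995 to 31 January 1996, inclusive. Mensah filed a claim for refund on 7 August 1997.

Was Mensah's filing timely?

Yes

658 days after 28 August 1995 is June 16, 1997.
From December 1, 1995 through January 31, 1996 inclusive is 62 days; tolling adds 62 days: June 16, 1997 + 62 days = August 17, 1997.
August 17, 1997 is Sunday. The next qualifying day is August 18, 1997.
The deadline is August 18, 1997; the filing on August 7, 1997 is on or before that date.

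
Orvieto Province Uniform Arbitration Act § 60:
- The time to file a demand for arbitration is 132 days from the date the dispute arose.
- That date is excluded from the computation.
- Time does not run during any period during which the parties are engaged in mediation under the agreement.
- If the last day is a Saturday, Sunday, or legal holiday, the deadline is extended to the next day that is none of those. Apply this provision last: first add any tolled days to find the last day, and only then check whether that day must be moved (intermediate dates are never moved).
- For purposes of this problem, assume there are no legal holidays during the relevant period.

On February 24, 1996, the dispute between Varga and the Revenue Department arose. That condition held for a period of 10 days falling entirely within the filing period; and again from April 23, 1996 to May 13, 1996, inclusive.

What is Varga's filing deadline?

132 days after February 24, 1996 is July 5, 1996.
Tolling adds 10 days: July 5, 1996 + 10 days = July 15, 1996.
From April 23, 1996 through May 13, 1996 inclusive is 21 days; tolling adds 21 days: July 15, 1996 + 21 days = August 5, 1996.
August 5, 1996 is a Monday and not a legal holiday, so no extension applies.

August 5, 1996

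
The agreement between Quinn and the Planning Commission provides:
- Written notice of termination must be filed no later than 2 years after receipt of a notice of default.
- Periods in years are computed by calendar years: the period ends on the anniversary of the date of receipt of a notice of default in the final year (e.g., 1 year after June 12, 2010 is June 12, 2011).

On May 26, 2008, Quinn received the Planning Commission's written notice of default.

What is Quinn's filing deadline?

May 26, 2010

2 years after May 26, 2008 is May 26, 2010.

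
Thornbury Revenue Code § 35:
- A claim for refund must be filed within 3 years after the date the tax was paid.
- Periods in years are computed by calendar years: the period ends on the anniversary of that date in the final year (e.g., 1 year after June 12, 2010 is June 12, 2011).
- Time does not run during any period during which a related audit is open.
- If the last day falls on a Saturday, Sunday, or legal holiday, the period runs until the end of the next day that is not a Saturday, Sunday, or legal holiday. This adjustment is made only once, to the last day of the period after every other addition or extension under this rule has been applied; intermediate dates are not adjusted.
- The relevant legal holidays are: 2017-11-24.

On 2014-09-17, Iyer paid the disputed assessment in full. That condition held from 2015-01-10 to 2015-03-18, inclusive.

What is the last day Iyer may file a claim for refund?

November 27, 2017

3 years after 2014-09-17 is September 17, 2017.
From January 10, 2015 through March 18, 2015 inclusive is 68 days; tolling adds 68 days: September 17, 2017 + 68 days = November 24, 2017.
November 24, 2017 is a listed holiday; November 25, 2017 is Saturday; November 26, 2017 is Sunday. The next qualifying day is November 27, 2017.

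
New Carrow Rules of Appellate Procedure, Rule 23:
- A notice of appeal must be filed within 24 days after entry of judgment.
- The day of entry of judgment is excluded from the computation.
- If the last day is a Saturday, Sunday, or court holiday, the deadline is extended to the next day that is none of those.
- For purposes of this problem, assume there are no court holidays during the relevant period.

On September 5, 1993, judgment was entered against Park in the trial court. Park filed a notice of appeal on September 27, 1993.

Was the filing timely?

Yes

24 days after September 5, 1993 is September 29, 1993.
September 29, 1993 is a Wednesday and not a court holiday, so no extension applies.
The deadline is September 29, 1993; the filing on September 27, 1993 is on or before that date.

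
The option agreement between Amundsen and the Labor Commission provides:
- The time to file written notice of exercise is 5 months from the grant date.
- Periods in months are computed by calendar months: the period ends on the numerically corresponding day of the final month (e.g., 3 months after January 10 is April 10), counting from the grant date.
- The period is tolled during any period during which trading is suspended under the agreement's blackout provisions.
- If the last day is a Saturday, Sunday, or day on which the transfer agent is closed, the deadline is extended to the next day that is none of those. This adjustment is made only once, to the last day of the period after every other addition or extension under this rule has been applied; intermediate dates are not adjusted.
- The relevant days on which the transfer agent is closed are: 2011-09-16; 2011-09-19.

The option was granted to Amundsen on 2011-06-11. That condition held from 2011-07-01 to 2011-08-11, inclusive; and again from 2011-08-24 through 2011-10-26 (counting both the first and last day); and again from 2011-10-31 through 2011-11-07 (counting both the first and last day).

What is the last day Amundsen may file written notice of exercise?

March 5, 2012

5 months after 2011-06-11 is November 11, 2011.
From July 1, 2011 through August 11, 2011 inclusive is 42 days; tolling adds 42 days: November 11, 2011 + 42 days = December 23, 2011.
From August 24, 2011 through October 26, 2011 inclusive is 64 days; tolling adds 64 days: December 23, 2011 + 64 days = February 25, 2012.
From October 31, 2011 through November 7, 2011 inclusive is 8 days; tolling adds 8 days: February 25, 2012 + 8 days = March 4, 2012.
March 4, 2012 is Sunday. The next qualifying day is March 5, 2012.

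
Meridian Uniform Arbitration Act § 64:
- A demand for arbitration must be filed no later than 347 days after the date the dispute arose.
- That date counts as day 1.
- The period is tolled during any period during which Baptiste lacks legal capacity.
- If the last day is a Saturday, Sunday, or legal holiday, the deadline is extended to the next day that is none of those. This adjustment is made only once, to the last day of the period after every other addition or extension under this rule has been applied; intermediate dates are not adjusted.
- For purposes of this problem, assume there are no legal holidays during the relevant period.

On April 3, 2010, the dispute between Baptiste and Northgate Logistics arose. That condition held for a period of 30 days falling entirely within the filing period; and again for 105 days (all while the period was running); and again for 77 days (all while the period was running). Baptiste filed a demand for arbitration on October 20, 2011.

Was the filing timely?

No

Counting April 3, 2010 as day 1, day 347 is March 15, 2011.
Tolling adds 30 days: March 15, 2011 + 30 days = April 14, 2011.
Tolling adds 105 days: April 14, 2011 + 105 days = July 28, 2011.
Tolling adds 77 days: July 28, 2011 + 77 days = October 13, 2011.
October 13, 2011 is a Thursday and not a legal holiday, so no extension applies.
The deadline is October 13, 2011; the filing on October 20, 2011 is after that date.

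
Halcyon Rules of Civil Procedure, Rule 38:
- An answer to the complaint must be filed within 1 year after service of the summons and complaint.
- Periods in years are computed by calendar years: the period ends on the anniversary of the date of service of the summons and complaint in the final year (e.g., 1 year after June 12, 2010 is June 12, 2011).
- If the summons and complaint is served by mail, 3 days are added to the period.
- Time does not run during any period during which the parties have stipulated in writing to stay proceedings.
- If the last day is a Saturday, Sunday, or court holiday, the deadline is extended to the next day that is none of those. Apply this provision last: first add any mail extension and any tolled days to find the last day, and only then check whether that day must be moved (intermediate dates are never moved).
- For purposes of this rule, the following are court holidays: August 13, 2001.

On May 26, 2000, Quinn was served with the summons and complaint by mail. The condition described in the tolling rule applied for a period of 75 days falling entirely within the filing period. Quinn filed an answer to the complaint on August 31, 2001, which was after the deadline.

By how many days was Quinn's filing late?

1 year after May 26, 2000 is May 26, 2001.
Service was by mail, adding 3 days: May 26, 2001 + 3 days = May 29, 2001.
Tolling adds 75 days: May 29, 2001 + 75 days = August 12, 2001.
August 12, 2001 is Sunday; August 13, 2001 is a listed holiday. The next qualifying day is August 14, 2001.
The deadline is August 14, 2001; from August 14, 2001 to August 31, 2001 is 17 days.

17 days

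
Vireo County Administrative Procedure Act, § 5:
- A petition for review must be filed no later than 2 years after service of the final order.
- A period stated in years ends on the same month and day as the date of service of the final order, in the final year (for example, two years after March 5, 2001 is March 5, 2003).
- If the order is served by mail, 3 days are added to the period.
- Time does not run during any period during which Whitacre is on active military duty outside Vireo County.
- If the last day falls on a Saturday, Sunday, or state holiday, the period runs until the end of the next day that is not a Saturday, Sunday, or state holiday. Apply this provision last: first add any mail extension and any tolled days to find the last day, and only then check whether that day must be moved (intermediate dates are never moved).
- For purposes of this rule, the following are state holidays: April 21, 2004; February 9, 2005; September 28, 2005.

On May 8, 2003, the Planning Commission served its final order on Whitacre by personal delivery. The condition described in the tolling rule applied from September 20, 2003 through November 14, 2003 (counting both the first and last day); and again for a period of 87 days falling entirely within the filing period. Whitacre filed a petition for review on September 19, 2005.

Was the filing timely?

2 years after May 8, 2003 is May 8, 2005.
Service was not by mail, so no mail extension applies.
From September 20, 2003 through November 14, 2003 inclusive is 56 days; tolling adds 56 days: May 8, 2005 + 56 days = July 3, 2005.
Tolling adds 87 days: July 3, 2005 + 87 days = September 28, 2005.
September 28, 2005 is a listed holiday. The next qualifying day is September 29, 2005.
The deadline is September 29, 2005; the filing on September 19, 2005 is on or before that date.

Yes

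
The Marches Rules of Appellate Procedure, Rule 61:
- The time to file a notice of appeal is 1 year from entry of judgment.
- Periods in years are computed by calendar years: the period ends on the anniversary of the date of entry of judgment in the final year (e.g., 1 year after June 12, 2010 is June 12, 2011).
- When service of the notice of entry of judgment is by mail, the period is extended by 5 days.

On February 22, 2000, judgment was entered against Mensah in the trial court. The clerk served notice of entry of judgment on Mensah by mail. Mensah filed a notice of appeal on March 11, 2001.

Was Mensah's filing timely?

1 year after February 22, 2000 is February 22, 2001.
Service was by mail, adding 5 days: February 22, 2001 + 5 days = February 27, 2001.
The deadline is February 27, 2001; the filing on March 11, 2001 is after that date.

No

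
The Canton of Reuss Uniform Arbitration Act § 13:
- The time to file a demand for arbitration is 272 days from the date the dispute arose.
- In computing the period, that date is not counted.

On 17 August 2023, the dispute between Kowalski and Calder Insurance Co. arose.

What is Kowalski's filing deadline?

May 15, 2024

272 days after 17 August 2023 is May 15, 2024.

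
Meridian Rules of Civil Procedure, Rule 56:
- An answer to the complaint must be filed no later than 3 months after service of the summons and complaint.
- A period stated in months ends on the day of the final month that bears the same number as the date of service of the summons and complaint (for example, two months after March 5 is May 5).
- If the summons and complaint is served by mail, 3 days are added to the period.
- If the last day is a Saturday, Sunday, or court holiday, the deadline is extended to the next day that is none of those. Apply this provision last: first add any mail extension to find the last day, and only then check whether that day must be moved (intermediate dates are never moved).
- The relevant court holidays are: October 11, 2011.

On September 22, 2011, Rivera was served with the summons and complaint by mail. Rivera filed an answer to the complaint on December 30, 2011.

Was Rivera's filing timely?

3 months after September 22, 2011 is December 22, 2011.
Service was by mail, adding 3 days: December 22, 2011 + 3 days = December 25, 2011.
December 25, 2011 is Sunday. The next qualifying day is December 26, 2011.
The deadline is December 26, 2011; the filing on December 30, 2011 is after that date.

No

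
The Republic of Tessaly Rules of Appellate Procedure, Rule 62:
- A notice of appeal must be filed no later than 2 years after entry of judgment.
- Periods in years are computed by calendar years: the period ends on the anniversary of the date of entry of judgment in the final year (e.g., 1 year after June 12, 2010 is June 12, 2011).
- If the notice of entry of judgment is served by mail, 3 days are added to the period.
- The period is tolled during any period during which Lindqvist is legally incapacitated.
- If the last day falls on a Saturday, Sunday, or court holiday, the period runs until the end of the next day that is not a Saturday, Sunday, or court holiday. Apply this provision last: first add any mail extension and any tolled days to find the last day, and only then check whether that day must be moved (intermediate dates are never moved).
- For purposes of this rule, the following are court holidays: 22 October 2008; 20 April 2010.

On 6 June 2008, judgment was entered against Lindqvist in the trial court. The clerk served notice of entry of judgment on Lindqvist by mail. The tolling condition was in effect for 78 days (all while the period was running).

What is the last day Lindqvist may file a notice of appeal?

2 years after 6 June 2008 is June 6, 2010.
Service was by mail, adding 3 days: June 6, 2010 + 3 days = June 9, 2010.
Tolling adds 78 days: June 9, 2010 + 78 days = August 26, 2010.
August 26, 2010 is a Thursday and not a court holiday, so no extension applies.

August 26, 2010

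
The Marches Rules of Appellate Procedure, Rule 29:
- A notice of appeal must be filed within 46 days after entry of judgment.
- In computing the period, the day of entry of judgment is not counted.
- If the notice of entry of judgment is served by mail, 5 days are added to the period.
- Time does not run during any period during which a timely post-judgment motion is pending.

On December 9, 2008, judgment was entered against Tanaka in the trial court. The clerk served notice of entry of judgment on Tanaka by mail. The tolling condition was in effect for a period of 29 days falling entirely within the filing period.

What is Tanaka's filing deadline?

46 days after December 9, 2008 is January 24, 2009.
Service was by mail, adding 5 days: January 24, 2009 + 5 days = January 29, 2009.
Tolling adds 29 days: January 29, 2009 + 29 days = February 27, 2009.

February 27, 2009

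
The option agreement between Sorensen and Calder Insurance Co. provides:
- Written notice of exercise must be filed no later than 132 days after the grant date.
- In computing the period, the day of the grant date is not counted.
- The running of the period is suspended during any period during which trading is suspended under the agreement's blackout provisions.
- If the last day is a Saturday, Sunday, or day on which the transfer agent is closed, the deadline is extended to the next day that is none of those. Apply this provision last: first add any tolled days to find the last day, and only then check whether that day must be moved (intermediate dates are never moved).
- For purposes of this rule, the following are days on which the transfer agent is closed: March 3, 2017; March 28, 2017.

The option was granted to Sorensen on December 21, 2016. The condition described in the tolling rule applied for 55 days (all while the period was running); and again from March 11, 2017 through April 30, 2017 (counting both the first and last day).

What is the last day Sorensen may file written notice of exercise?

August 16, 2017

132 days after December 21, 2016 is May 2, 2017.
Tolling adds 55 days: May 2, 2017 + 55 days = June 26, 2017.
From March 11, 2017 through April 30, 2017 inclusive is 51 days; tolling adds 51 days: June 26, 2017 + 51 days = August 16, 2017.
August 16, 2017 is a Wednesday and not a day on which the transfer agent is closed, so no extension applies.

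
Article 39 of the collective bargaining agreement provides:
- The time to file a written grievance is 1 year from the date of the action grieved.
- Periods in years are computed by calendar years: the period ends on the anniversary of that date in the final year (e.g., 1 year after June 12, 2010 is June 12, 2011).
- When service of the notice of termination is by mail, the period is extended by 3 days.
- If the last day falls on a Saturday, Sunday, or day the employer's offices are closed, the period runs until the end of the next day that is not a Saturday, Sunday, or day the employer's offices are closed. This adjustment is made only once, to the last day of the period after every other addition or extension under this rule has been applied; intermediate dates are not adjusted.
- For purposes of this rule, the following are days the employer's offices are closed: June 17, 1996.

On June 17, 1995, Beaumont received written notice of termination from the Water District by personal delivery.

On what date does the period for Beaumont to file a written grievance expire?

June 18, 1996

1 year after June 17, 1995 is June 17, 1996.
Service was not by mail, so no mail extension applies.
June 17, 1996 is a listed holiday. The next qualifying day is June 18, 1996.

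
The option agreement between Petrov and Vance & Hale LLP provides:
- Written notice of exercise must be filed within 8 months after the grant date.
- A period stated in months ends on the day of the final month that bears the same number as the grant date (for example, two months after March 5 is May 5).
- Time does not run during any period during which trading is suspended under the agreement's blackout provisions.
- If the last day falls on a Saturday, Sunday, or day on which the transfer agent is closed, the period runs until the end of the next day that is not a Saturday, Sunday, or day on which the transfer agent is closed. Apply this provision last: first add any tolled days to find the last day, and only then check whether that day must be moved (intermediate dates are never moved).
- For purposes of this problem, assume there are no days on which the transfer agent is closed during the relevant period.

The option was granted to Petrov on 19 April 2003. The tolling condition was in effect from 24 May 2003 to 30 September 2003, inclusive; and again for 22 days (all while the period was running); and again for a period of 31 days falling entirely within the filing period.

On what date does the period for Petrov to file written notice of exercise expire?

June 21, 2004

8 months after 19 April 2003 is December 19, 2003.
From May 24, 2003 through September 30, 2003 inclusive is 130 days; tolling adds 130 days: December 19, 2003 + 130 days = April 27, 2004.
Tolling adds 22 days: April 27, 2004 + 22 days = May 19, 2004.
Tolling adds 31 days: May 19, 2004 + 31 days = June 19, 2004.
June 19, 2004 is Saturday; June 20, 2004 is Sunday. The next qualifying day is June 21, 2004.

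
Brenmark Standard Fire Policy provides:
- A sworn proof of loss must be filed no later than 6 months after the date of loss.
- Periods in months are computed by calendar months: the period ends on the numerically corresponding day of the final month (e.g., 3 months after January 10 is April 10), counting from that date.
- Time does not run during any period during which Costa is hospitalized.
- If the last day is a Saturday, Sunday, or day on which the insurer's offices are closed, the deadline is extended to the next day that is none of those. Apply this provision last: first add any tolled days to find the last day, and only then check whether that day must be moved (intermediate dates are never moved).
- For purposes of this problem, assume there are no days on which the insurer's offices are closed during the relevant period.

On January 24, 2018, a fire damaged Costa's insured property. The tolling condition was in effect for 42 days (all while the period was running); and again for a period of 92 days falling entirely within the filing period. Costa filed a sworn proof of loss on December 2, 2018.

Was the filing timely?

Yes

6 months after January 24, 2018 is July 24, 2018.
Tolling adds 42 days: July 24, 2018 + 42 days = September 4, 2018.
Tolling adds 92 days: September 4, 2018 + 92 days = December 5, 2018.
December 5, 2018 is a Wednesday and not a day on which the insurer's offices are closed, so no extension applies.
The deadline is December 5, 2018; the filing on December 2, 2018 is on or before that date.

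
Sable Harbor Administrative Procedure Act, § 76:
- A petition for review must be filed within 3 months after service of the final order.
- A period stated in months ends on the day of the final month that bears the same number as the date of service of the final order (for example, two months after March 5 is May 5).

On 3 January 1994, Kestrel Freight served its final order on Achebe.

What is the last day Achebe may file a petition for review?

3 months after 3 January 1994 is April 3, 1994.

April 3, 1994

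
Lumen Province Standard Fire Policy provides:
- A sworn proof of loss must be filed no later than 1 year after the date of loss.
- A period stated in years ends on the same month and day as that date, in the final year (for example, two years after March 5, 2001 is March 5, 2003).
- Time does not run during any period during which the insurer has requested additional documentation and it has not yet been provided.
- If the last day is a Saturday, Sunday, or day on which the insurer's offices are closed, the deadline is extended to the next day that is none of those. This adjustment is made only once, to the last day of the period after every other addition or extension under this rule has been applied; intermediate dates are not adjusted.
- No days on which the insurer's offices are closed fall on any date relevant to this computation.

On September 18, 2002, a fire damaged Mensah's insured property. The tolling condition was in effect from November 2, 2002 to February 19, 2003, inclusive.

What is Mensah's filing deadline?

1 year after September 18, 2002 is September 18, 2003.
From November 2, 2002 through February 19, 2003 inclusive is 110 days; tolling adds 110 days: September 18, 2003 + 110 days = January 6, 2004.
January 6, 2004 is a Tuesday and not a day on which the insurer's offices are closed, so no extension applies.

January 6, 2004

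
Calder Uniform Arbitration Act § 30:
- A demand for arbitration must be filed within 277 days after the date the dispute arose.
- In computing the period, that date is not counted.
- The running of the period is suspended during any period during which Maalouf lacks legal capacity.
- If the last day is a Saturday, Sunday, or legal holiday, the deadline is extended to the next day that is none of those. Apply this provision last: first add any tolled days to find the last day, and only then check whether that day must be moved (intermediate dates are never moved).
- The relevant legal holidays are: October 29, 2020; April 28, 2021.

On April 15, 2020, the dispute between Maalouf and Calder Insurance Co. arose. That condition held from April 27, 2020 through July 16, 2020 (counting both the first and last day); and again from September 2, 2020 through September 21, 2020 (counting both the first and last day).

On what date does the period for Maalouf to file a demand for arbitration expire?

277 days after April 15, 2020 is January 17, 2021.
From April 27, 2020 through July 16, 2020 inclusive is 81 days; tolling adds 81 days: January 17, 2021 + 81 days = April 8, 2021.
From September 2, 2020 through September 21, 2020 inclusive is 20 days; tolling adds 20 days: April 8, 2021 + 20 days = April 28, 2021.
April 28, 2021 is a listed holiday. The next qualifying day is April 29, 2021.

April 29, 2021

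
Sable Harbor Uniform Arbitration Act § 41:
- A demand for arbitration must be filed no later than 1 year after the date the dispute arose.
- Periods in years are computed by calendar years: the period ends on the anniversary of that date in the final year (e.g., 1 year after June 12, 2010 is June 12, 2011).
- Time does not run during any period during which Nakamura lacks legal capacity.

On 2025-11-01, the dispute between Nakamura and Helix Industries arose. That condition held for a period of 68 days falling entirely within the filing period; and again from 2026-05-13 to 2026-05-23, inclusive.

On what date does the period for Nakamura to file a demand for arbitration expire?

1 year after 2025-11-01 is November 1, 2026.
Tolling adds 68 days: November 1, 2026 + 68 days = January 8, 2027.
From May 13, 2026 through May 23, 2026 inclusive is 11 days; tolling adds 11 days: January 8, 2027 + 11 days = January 19, 2027.

January 19, 2027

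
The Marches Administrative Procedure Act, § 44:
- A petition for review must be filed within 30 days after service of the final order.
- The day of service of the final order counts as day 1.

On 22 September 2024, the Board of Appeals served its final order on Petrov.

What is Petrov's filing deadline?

Counting 22 September 2024 as day 1, day 30 is October 21, 2024.

October 21, 2024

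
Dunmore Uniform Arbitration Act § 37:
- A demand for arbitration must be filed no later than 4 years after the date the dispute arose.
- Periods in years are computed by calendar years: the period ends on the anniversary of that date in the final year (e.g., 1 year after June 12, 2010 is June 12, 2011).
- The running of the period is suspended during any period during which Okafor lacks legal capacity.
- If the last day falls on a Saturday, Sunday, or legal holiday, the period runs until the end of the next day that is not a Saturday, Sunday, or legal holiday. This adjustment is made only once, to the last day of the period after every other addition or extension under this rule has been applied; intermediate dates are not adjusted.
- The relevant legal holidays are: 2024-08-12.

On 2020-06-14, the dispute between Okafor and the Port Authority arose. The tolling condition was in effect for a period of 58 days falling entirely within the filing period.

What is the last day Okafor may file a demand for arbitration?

4 years after 2020-06-14 is June 14, 2024.
Tolling adds 58 days: June 14, 2024 + 58 days = August 11, 2024.
August 11, 2024 is Sunday; August 12, 2024 is a listed holiday. The next qualifying day is August 13, 2024.

August 13, 2024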